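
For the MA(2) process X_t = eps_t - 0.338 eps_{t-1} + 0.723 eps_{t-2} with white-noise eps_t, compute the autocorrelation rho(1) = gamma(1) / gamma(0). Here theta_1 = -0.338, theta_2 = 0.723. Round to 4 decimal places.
\rho(1) = -0.3558

For an MA(q) process with theta_0 = 1, the autocovariance is
  gamma(k) = sigma^2 * sum_{i=0..q-k} theta_i * theta_{i+k},
and rho(k) = gamma(k) / gamma(0). Sigma^2 cancels.
  numerator   = (1)*(-0.338) + (-0.338)*(0.723) = -0.582374.
  denominator = (1)^2 + (-0.338)^2 + (0.723)^2 = 1.636973.
  rho(1) = -0.582374 / 1.636973 = -0.3558.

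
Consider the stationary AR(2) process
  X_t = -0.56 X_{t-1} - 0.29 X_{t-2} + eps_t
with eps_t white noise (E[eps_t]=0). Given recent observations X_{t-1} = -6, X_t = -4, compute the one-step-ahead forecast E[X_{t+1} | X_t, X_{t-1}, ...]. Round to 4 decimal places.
E[X_{t+1} \mid \mathcal F_t] = 3.9800

For an AR(p) model X_t = c + sum_i phi_i X_{t-i} + eps_t, the
one-step-ahead conditional mean is
  E[X_{t+1} | X_t, ...] = c + sum_i phi_i X_{t+1-i}.
Substitute known values:
  E[X_{t+1} | ...] = (-0.56) * (-4) + (-0.29) * (-6)
                   = 3.9800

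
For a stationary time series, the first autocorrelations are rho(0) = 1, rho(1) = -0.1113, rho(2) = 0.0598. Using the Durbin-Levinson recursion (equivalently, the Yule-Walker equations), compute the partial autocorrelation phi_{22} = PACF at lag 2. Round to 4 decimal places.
\phi_{22} = 0.0480

The PACF at lag k is phi_{kk}, the last component of the solution
to the Yule-Walker system G_k phi = r_k where
  (G_k)_{ij} = rho(|i - j|), (r_k)_i = rho(i), i,j = 1..k.
Equivalently, Durbin-Levinson gives phi_{kk} iteratively:
  phi_{11} = rho(1)
  phi_{kk} = [rho(k) - sum_{j=1..k-1} phi_{k-1,j} rho(k-j)]
            / [1 - sum_{j=1..k-1} phi_{k-1,j} rho(j)],
  phi_{k,j} = phi_{k-1,j} - phi_{kk} phi_{k-1,k-j},  j = 1..k-1.
Step k = 1:
  phi_11 = rho(1) = -0.1113.
Step k = 2:
  phi_22 = [rho(2) - phi_11 rho(1)] / [1 - phi_11 rho(1)] = [0.0598 - (-0.1113)(-0.1113)] / [1 - (-0.1113)(-0.1113)]
         = 0.04741231 / 0.98761231 = 0.048.
Therefore phi_{22} = 0.0480.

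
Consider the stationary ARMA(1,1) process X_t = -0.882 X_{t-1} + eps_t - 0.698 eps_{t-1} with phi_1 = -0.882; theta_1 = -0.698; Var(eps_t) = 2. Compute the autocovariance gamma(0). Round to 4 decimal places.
\gamma(0) = 24.4824

Multiply the model equation by X_{t-k} and take expectations. With theta_0 = psi_0 = 1 and psi_j the MA(infinity) weights, this gives
  gamma(k) - sum_i phi_i gamma(k-i) = c_k,
  c_k = sigma^2 * sum_{j=k..q} theta_j psi_{j-k}   (c_k = 0 for k > q),
using gamma(-m) = gamma(m).
psi-weights needed (psi_j = theta_j + sum_i phi_i psi_{j-i}):
  psi_1 = theta_1 + phi_1 = -0.698 + (-0.882) = -1.58
Right-hand sides:
  c_0 = sigma^2 (1 + theta_1 psi_1) = 2 * (1 + (-0.698)(-1.58)) = 2 * 2.10284 = 4.20568
  c_1 = sigma^2 theta_1 = 2 * (-0.698) = -1.396
  c_2 = 0
Equations for k = 0 and k = 1 (AR order 1):
  gamma(0) = phi_1 gamma(1) + c_0
  gamma(1) = phi_1 gamma(0) + c_1
Substituting the second into the first: gamma(0) (1 - phi_1^2) = c_0 + phi_1 c_1, so
  gamma(0) = (c_0 + phi_1 c_1) / (1 - phi_1^2) = (4.20568 + (-0.882)(-1.396)) / (1 - (-0.882)^2) = 5.436952 / 0.222076 = 24.482393.
Therefore gamma(0) = 24.4824 (to 4 decimal places).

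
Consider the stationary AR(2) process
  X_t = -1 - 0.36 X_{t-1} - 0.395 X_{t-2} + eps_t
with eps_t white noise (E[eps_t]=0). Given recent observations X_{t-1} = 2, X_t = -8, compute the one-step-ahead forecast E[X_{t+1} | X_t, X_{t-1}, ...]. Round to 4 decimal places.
E[X_{t+1} \mid \mathcal F_t] = 1.0900

For an AR(p) model X_t = c + sum_i phi_i X_{t-i} + eps_t, the
one-step-ahead conditional mean is
  E[X_{t+1} | X_t, ...] = c + sum_i phi_i X_{t+1-i}.
Substitute known values:
  E[X_{t+1} | ...] = -1 + (-0.36) * (-8) + (-0.395) * (2)
                   = 1.0900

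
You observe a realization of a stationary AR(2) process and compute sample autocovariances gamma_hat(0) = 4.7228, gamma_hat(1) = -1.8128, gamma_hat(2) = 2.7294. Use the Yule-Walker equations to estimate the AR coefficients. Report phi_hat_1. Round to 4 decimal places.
\hat\phi_{1} = -0.1900

The Yule-Walker equations for an AR(p) process read, in matrix form,
  Gamma_p phi = r_p,   with   (Gamma_p)_{ij} = gamma(|i - j|),
                       (r_p)_i = gamma(i),   i,j = 1..p.
Substitute the sample gammas (Toeplitz matrix and right-hand side of size 2):
  Gamma_p = [[4.7228, -1.8128], [-1.8128, 4.7228]]
  r_p     = [-1.8128, 2.7294]
Written out:
  4.7228 phi_1 - 1.8128 phi_2 = -1.8128
  -1.8128 phi_1 + 4.7228 phi_2 = 2.7294
Solve by Cramer's rule:
  det = gamma(0)^2 - gamma(1)^2 = (4.7228)^2 - (-1.8128)^2 = 22.30483984 - 3.28624384 = 19.018596
  phi_hat_1 = [gamma(1) gamma(0) - gamma(1) gamma(2)] / det = [(-1.8128)(4.7228) - (-1.8128)(2.7294)] / 19.018596 = -3.61363552 / 19.018596 = -0.19
  phi_hat_2 = [gamma(0) gamma(2) - gamma(1)^2] / det = [(4.7228)(2.7294) - (-1.8128)^2] / 19.018596 = 9.60416648 / 19.018596 = 0.505
So phi_hat = [-0.1900, 0.5050].
Therefore phi_hat_1 = -0.1900.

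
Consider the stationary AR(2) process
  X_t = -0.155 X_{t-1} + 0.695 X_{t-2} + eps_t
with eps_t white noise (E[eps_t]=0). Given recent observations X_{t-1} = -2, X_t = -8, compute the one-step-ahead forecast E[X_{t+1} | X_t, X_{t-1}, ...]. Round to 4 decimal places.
E[X_{t+1} \mid \mathcal F_t] = -0.1500

For an AR(p) model X_t = c + sum_i phi_i X_{t-i} + eps_t, the
one-step-ahead conditional mean is
  E[X_{t+1} | X_t, ...] = c + sum_i phi_i X_{t+1-i}.
Substitute known values:
  E[X_{t+1} | ...] = (-0.155) * (-8) + (0.695) * (-2)
                   = -0.1500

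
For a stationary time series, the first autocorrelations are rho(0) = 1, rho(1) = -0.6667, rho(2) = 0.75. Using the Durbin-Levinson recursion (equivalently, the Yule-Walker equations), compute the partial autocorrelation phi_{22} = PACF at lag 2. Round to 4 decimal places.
\phi_{22} = 0.5500

The PACF at lag k is phi_{kk}, the last component of the solution
to the Yule-Walker system G_k phi = r_k where
  (G_k)_{ij} = rho(|i - j|), (r_k)_i = rho(i), i,j = 1..k.
Equivalently, Durbin-Levinson gives phi_{kk} iteratively:
  phi_{11} = rho(1)
  phi_{kk} = [rho(k) - sum_{j=1..k-1} phi_{k-1,j} rho(k-j)]
            / [1 - sum_{j=1..k-1} phi_{k-1,j} rho(j)],
  phi_{k,j} = phi_{k-1,j} - phi_{kk} phi_{k-1,k-j},  j = 1..k-1.
Step k = 1:
  phi_11 = rho(1) = -0.6667.
Step k = 2:
  phi_22 = [rho(2) - phi_11 rho(1)] / [1 - phi_11 rho(1)] = [0.75 - (-0.6667)(-0.6667)] / [1 - (-0.6667)(-0.6667)]
         = 0.30551111 / 0.55551111 = 0.55.
Therefore phi_{22} = 0.5500.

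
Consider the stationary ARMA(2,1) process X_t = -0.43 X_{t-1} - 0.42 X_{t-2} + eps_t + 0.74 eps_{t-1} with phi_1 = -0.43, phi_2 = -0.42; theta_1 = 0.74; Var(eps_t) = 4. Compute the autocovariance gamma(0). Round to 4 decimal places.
\gamma(0) = 5.8787

Multiply the model equation by X_{t-k} and take expectations. With theta_0 = psi_0 = 1 and psi_j the MA(infinity) weights, this gives
  gamma(k) - sum_i phi_i gamma(k-i) = c_k,
  c_k = sigma^2 * sum_{j=k..q} theta_j psi_{j-k}   (c_k = 0 for k > q),
using gamma(-m) = gamma(m).
psi-weights needed (psi_j = theta_j + sum_i phi_i psi_{j-i}):
  psi_1 = theta_1 + phi_1 = 0.74 + (-0.43) = 0.31
Right-hand sides:
  c_0 = sigma^2 (1 + theta_1 psi_1) = 4 * (1 + (0.74)(0.31)) = 4 * 1.2294 = 4.9176
  c_1 = sigma^2 theta_1 = 4 * (0.74) = 2.96
  c_2 = 0
Equations for k = 0, 1, 2 (AR order 2, c_2 = 0):
  (E0) gamma(0) = phi_1 gamma(1) + phi_2 gamma(2) + c_0
  (E1) gamma(1) = phi_1 gamma(0) + phi_2 gamma(1) + c_1
  (E2) gamma(2) = phi_1 gamma(1) + phi_2 gamma(0)
From (E1): gamma(1) = A gamma(0) + B with
  A = phi_1 / (1 - phi_2) = -0.43 / 1.42 = -0.302817,   B = c_1 / (1 - phi_2) = 2.96 / 1.42 = 2.084507.
Insert (E2) into (E0): gamma(0) (1 - phi_2^2) = phi_1 (1 + phi_2) gamma(1) + c_0.
  phi_1 (1 + phi_2) = (-0.43)(0.58) = -0.2494,   1 - phi_2^2 = 0.8236.
Replace gamma(1) by A gamma(0) + B and collect gamma(0):
  gamma(0) [0.8236 - (-0.2494)(-0.302817)] = (-0.2494)(2.084507) + 4.9176
  gamma(0) * 0.748077 = 4.397724
  gamma(0) = 4.397724 / 0.748077 = 5.878701.
Therefore gamma(0) = 5.8787 (to 4 decimal places).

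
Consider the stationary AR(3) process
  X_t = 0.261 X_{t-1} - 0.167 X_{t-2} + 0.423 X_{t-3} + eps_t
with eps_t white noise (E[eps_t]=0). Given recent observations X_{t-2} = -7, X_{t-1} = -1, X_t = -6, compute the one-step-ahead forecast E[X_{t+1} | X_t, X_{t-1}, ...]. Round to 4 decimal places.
E[X_{t+1} \mid \mathcal F_t] = -4.3600

For an AR(p) model X_t = c + sum_i phi_i X_{t-i} + eps_t, the
one-step-ahead conditional mean is
  E[X_{t+1} | X_t, ...] = c + sum_i phi_i X_{t+1-i}.
Substitute known values:
  E[X_{t+1} | ...] = (0.261) * (-6) + (-0.167) * (-1) + (0.423) * (-7)
                   = -4.3600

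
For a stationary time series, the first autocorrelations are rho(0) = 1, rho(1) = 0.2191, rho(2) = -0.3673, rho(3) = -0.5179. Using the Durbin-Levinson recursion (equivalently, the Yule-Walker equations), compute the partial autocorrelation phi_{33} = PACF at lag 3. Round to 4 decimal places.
\phi_{33} = -0.3979

The PACF at lag k is phi_{kk}, the last component of the solution
to the Yule-Walker system G_k phi = r_k where
  (G_k)_{ij} = rho(|i - j|), (r_k)_i = rho(i), i,j = 1..k.
Equivalently, Durbin-Levinson gives phi_{kk} iteratively:
  phi_{11} = rho(1)
  phi_{kk} = [rho(k) - sum_{j=1..k-1} phi_{k-1,j} rho(k-j)]
            / [1 - sum_{j=1..k-1} phi_{k-1,j} rho(j)],
  phi_{k,j} = phi_{k-1,j} - phi_{kk} phi_{k-1,k-j},  j = 1..k-1.
Step k = 1:
  phi_11 = rho(1) = 0.2191.
Step k = 2:
  phi_22 = [rho(2) - phi_11 rho(1)] / [1 - phi_11 rho(1)] = [-0.3673 - (0.2191)(0.2191)] / [1 - (0.2191)(0.2191)]
         = -0.41530481 / 0.95199519 = -0.436247.
  Update: phi_21 = phi_11 - phi_22 phi_11 = 0.2191 - (-0.436247)(0.2191) = 0.314682.
Step k = 3:
  phi_33 = [rho(3) - phi_21 rho(2) - phi_22 rho(1)] / [1 - phi_21 rho(1) - phi_22 rho(2)]
    numerator   = -0.5179 - (0.314682)(-0.3673) - (-0.436247)(0.2191) = -0.30673576
    denominator = 1 - (0.314682)(0.2191) - (-0.436247)(-0.3673) = 0.77081982
  phi_33 = -0.30673576 / 0.77081982 = -0.3979.
Therefore phi_{33} = -0.3979.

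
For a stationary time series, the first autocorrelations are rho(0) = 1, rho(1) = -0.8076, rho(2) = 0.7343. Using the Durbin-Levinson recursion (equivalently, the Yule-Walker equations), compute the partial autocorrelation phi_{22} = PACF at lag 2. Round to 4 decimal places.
\phi_{22} = 0.2360

The PACF at lag k is phi_{kk}, the last component of the solution
to the Yule-Walker system G_k phi = r_k where
  (G_k)_{ij} = rho(|i - j|), (r_k)_i = rho(i), i,j = 1..k.
Equivalently, Durbin-Levinson gives phi_{kk} iteratively:
  phi_{11} = rho(1)
  phi_{kk} = [rho(k) - sum_{j=1..k-1} phi_{k-1,j} rho(k-j)]
            / [1 - sum_{j=1..k-1} phi_{k-1,j} rho(j)],
  phi_{k,j} = phi_{k-1,j} - phi_{kk} phi_{k-1,k-j},  j = 1..k-1.
Step k = 1:
  phi_11 = rho(1) = -0.8076.
Step k = 2:
  phi_22 = [rho(2) - phi_11 rho(1)] / [1 - phi_11 rho(1)] = [0.7343 - (-0.8076)(-0.8076)] / [1 - (-0.8076)(-0.8076)]
         = 0.08208224 / 0.34778224 = 0.236.
Therefore phi_{22} = 0.2360.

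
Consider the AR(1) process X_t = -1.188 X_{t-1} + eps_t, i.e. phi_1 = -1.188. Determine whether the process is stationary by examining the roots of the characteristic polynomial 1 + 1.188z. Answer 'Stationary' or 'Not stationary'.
\text{Not stationary}

The AR(p) characteristic polynomial is P(z) = 1 + 1.188z.
Stationarity requires all roots to lie outside the unit circle, i.e. |z| > 1 for every root.
This is linear in z: 1 + (1.188) z = 0  =>  z = -1/(1.188) = -0.841751,  |z| = 0.841751.
Moduli of all roots: 0.8418.
All moduli strictly greater than 1? No.
Verdict: Not stationary.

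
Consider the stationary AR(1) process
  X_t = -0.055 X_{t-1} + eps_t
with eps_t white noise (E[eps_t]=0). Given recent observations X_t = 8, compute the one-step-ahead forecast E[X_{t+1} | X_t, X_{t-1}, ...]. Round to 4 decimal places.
E[X_{t+1} \mid \mathcal F_t] = -0.4400

For an AR(p) model X_t = c + sum_i phi_i X_{t-i} + eps_t, the
one-step-ahead conditional mean is
  E[X_{t+1} | X_t, ...] = c + sum_i phi_i X_{t+1-i}.
Substitute known values:
  E[X_{t+1} | ...] = (-0.055) * (8)
                   = -0.4400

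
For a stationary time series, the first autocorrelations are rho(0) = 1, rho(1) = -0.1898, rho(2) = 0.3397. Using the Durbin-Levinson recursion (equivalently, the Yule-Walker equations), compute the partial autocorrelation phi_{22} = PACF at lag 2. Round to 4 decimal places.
\phi_{22} = 0.3150

The PACF at lag k is phi_{kk}, the last component of the solution
to the Yule-Walker system G_k phi = r_k where
  (G_k)_{ij} = rho(|i - j|), (r_k)_i = rho(i), i,j = 1..k.
Equivalently, Durbin-Levinson gives phi_{kk} iteratively:
  phi_{11} = rho(1)
  phi_{kk} = [rho(k) - sum_{j=1..k-1} phi_{k-1,j} rho(k-j)]
            / [1 - sum_{j=1..k-1} phi_{k-1,j} rho(j)],
  phi_{k,j} = phi_{k-1,j} - phi_{kk} phi_{k-1,k-j},  j = 1..k-1.
Step k = 1:
  phi_11 = rho(1) = -0.1898.
Step k = 2:
  phi_22 = [rho(2) - phi_11 rho(1)] / [1 - phi_11 rho(1)] = [0.3397 - (-0.1898)(-0.1898)] / [1 - (-0.1898)(-0.1898)]
         = 0.30367596 / 0.96397596 = 0.315.
Therefore phi_{22} = 0.3150.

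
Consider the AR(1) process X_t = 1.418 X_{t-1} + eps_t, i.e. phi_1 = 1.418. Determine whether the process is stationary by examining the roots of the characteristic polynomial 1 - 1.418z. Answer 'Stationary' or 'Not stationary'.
\text{Not stationary}

The AR(p) characteristic polynomial is P(z) = 1 - 1.418z.
Stationarity requires all roots to lie outside the unit circle, i.e. |z| > 1 for every root.
This is linear in z: 1 + (-1.418) z = 0  =>  z = -1/(-1.418) = 0.705219,  |z| = 0.705219.
Moduli of all roots: 0.7052.
All moduli strictly greater than 1? No.
Verdict: Not stationary.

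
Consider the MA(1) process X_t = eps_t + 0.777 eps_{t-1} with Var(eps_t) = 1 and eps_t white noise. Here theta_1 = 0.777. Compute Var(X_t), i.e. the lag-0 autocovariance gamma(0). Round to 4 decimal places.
\gamma(0) = 1.6037

For an MA(q) process X_t = eps_t + sum_i theta_i eps_{t-i} with
Var(eps_t) = sigma^2, the variance is
  gamma(0) = sigma^2 * (1 + sum_i theta_i^2).
  sum_i theta_i^2 = (0.777)^2 = 0.603729.
  gamma(0) = 1 * (1 + 0.603729) = 1 * 1.603729 = 1.603729, which rounds to 1.6037.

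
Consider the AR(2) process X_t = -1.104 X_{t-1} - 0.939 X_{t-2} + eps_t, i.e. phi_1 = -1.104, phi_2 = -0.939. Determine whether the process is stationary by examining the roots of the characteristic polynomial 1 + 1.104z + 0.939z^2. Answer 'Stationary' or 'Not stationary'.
\text{Stationary}

The AR(p) characteristic polynomial is P(z) = 1 + 1.104z + 0.939z^2.
Stationarity requires all roots to lie outside the unit circle, i.e. |z| > 1 for every root.
Set 1 + (1.104) z + (0.939) z^2 = 0, i.e. a z^2 + b z + c = 0 with a = 0.939, b = 1.104, c = 1.
Discriminant D = b^2 - 4ac = (1.104)^2 - 4*(0.939)*1 = 1.218816 - (3.756) = -2.537184.
D < 0, so the roots are the complex-conjugate pair z = (-b +/- i sqrt(-D)) / (2a) = -0.5879 +/- 0.8482i.
For a conjugate pair |z|^2 = z * conj(z) = (product of roots) = c/a = 1/(0.939) = 1.064963, so |z| = sqrt(1.064963) = 1.032 for both roots.
Moduli of all roots: 1.0320, 1.0320.
All moduli strictly greater than 1? Yes.
Verdict: Stationary.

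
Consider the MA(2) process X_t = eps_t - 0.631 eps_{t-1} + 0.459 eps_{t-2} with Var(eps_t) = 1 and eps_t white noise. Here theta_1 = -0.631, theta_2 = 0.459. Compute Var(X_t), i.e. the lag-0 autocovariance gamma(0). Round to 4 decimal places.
\gamma(0) = 1.6088

For an MA(q) process X_t = eps_t + sum_i theta_i eps_{t-i} with
Var(eps_t) = sigma^2, the variance is
  gamma(0) = sigma^2 * (1 + sum_i theta_i^2).
  sum_i theta_i^2 = (-0.631)^2 + (0.459)^2 = 0.398161 + 0.210681 = 0.608842.
  gamma(0) = 1 * (1 + 0.608842) = 1 * 1.608842 = 1.608842, which rounds to 1.6088.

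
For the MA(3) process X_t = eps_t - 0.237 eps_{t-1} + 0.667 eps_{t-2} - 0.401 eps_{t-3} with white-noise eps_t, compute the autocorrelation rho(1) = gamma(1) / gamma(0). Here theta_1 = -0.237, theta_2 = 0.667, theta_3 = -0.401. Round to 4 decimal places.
\rho(1) = -0.3987

For an MA(q) process with theta_0 = 1, the autocovariance is
  gamma(k) = sigma^2 * sum_{i=0..q-k} theta_i * theta_{i+k},
and rho(k) = gamma(k) / gamma(0). Sigma^2 cancels.
  numerator   = (1)*(-0.237) + (-0.237)*(0.667) + (0.667)*(-0.401) = -0.662546.
  denominator = (1)^2 + (-0.237)^2 + (0.667)^2 + (-0.401)^2 = 1.661859.
  rho(1) = -0.662546 / 1.661859 = -0.3987.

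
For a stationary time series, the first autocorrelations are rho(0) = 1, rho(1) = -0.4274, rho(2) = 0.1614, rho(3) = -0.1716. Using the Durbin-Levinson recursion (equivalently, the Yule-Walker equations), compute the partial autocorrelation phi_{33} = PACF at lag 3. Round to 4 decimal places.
\phi_{33} = -0.1371

The PACF at lag k is phi_{kk}, the last component of the solution
to the Yule-Walker system G_k phi = r_k where
  (G_k)_{ij} = rho(|i - j|), (r_k)_i = rho(i), i,j = 1..k.
Equivalently, Durbin-Levinson gives phi_{kk} iteratively:
  phi_{11} = rho(1)
  phi_{kk} = [rho(k) - sum_{j=1..k-1} phi_{k-1,j} rho(k-j)]
            / [1 - sum_{j=1..k-1} phi_{k-1,j} rho(j)],
  phi_{k,j} = phi_{k-1,j} - phi_{kk} phi_{k-1,k-j},  j = 1..k-1.
Step k = 1:
  phi_11 = rho(1) = -0.4274.
Step k = 2:
  phi_22 = [rho(2) - phi_11 rho(1)] / [1 - phi_11 rho(1)] = [0.1614 - (-0.4274)(-0.4274)] / [1 - (-0.4274)(-0.4274)]
         = -0.02127076 / 0.81732924 = -0.026025.
  Update: phi_21 = phi_11 - phi_22 phi_11 = -0.4274 - (-0.026025)(-0.4274) = -0.438523.
Step k = 3:
  phi_33 = [rho(3) - phi_21 rho(2) - phi_22 rho(1)] / [1 - phi_21 rho(1) - phi_22 rho(2)]
    numerator   = -0.1716 - (-0.438523)(0.1614) - (-0.026025)(-0.4274) = -0.11194536
    denominator = 1 - (-0.438523)(-0.4274) - (-0.026025)(0.1614) = 0.81677567
  phi_33 = -0.11194536 / 0.81677567 = -0.1371.
Therefore phi_{33} = -0.1371.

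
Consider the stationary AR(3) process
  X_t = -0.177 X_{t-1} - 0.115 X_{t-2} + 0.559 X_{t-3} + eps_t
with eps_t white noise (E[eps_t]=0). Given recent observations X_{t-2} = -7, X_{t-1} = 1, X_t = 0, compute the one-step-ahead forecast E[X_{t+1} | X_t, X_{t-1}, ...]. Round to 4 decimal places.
E[X_{t+1} \mid \mathcal F_t] = -4.0280

For an AR(p) model X_t = c + sum_i phi_i X_{t-i} + eps_t, the
one-step-ahead conditional mean is
  E[X_{t+1} | X_t, ...] = c + sum_i phi_i X_{t+1-i}.
Substitute known values:
  E[X_{t+1} | ...] = (-0.177) * (0) + (-0.115) * (1) + (0.559) * (-7)
                   = -4.0280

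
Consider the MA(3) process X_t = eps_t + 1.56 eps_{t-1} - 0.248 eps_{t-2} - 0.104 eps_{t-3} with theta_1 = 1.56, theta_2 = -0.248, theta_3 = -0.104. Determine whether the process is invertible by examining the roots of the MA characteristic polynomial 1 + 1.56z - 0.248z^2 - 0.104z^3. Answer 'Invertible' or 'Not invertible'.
\text{Not invertible}

The MA(q) characteristic polynomial is P(z) = 1 + 1.56z - 0.248z^2 - 0.104z^3.
Invertibility requires all roots to lie outside the unit circle, i.e. |z| > 1 for every root.
Degree 3: look for a simple real root z0 first, then factor out (1 - z/z0) and solve the remaining quadratic.
Testing z0 = -5: P(-5) = 1 + (1.56)(-5) + (-0.248)(-5)^2 + (-0.104)(-5)^3
  = 1 + (-7.8) + (-6.2) + (13) = 0.  So z_0 = -5 is a root, |z_0| = 5.
Divide out the factor (1 + 0.2 z) = (1 - z/z0) (since 1/z0 = -0.2):
  P(z) = (1 + 0.2 z)(1 + (1.36) z + (-0.52) z^2)
  [check: z-coef 1.36 - (-0.2) = 1.56; z^2-coef -0.52 - (-0.2)(1.36) = -0.248; z^3-coef -(-0.2)(-0.52) = -0.104.]
Remaining roots from the quadratic factor 1 + (1.36) z + (-0.52) z^2:
  Set 1 + (1.36) z + (-0.52) z^2 = 0, i.e. a z^2 + b z + c = 0 with a = -0.52, b = 1.36, c = 1.
  Discriminant D = b^2 - 4ac = (1.36)^2 - 4*(-0.52)*1 = 1.8496 - (-2.08) = 3.9296.
  D >= 0, so the roots are real: z = (-b +/- sqrt(D)) / (2a) = (-1.36 +/- 1.982322) / (-1.04).
    z_1 = (-1.36 + 1.982322) / (-1.04) = -0.5984,   |z_1| = 0.5984.
    z_2 = (-1.36 - 1.982322) / (-1.04) = 3.2138,   |z_2| = 3.2138.
Moduli of all roots: 5.0000, 0.5984, 3.2138.
All moduli strictly greater than 1? No.
Verdict: Not invertible.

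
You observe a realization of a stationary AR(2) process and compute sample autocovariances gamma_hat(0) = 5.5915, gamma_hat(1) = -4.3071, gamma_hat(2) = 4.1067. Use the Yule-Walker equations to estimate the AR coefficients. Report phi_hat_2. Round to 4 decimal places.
\hat\phi_{2} = 0.3470

The Yule-Walker equations for an AR(p) process read, in matrix form,
  Gamma_p phi = r_p,   with   (Gamma_p)_{ij} = gamma(|i - j|),
                       (r_p)_i = gamma(i),   i,j = 1..p.
Substitute the sample gammas (Toeplitz matrix and right-hand side of size 2):
  Gamma_p = [[5.5915, -4.3071], [-4.3071, 5.5915]]
  r_p     = [-4.3071, 4.1067]
Written out:
  5.5915 phi_1 - 4.3071 phi_2 = -4.3071
  -4.3071 phi_1 + 5.5915 phi_2 = 4.1067
Solve by Cramer's rule:
  det = gamma(0)^2 - gamma(1)^2 = (5.5915)^2 - (-4.3071)^2 = 31.26487225 - 18.55111041 = 12.71376184
  phi_hat_1 = [gamma(1) gamma(0) - gamma(1) gamma(2)] / det = [(-4.3071)(5.5915) - (-4.3071)(4.1067)] / 12.71376184 = -6.39518208 / 12.71376184 = -0.503
  phi_hat_2 = [gamma(0) gamma(2) - gamma(1)^2] / det = [(5.5915)(4.1067) - (-4.3071)^2] / 12.71376184 = 4.41150264 / 12.71376184 = 0.347
So phi_hat = [-0.5030, 0.3470].
Therefore phi_hat_2 = 0.3470.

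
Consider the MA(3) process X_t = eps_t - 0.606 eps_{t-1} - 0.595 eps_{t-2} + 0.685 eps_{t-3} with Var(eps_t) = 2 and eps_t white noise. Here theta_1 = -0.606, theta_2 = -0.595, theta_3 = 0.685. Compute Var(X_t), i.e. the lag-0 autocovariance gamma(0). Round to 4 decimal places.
\gamma(0) = 4.3810

For an MA(q) process X_t = eps_t + sum_i theta_i eps_{t-i} with
Var(eps_t) = sigma^2, the variance is
  gamma(0) = sigma^2 * (1 + sum_i theta_i^2).
  sum_i theta_i^2 = (-0.606)^2 + (-0.595)^2 + (0.685)^2 = 0.367236 + 0.354025 + 0.469225 = 1.190486.
  gamma(0) = 2 * (1 + 1.190486) = 2 * 2.190486 = 4.380972, which rounds to 4.3810.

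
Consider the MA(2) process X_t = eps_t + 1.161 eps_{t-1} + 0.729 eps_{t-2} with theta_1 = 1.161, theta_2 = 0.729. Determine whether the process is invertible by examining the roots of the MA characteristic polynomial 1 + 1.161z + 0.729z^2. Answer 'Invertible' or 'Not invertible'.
\text{Invertible}

The MA(q) characteristic polynomial is P(z) = 1 + 1.161z + 0.729z^2.
Invertibility requires all roots to lie outside the unit circle, i.e. |z| > 1 for every root.
Set 1 + (1.161) z + (0.729) z^2 = 0, i.e. a z^2 + b z + c = 0 with a = 0.729, b = 1.161, c = 1.
Discriminant D = b^2 - 4ac = (1.161)^2 - 4*(0.729)*1 = 1.347921 - (2.916) = -1.568079.
D < 0, so the roots are the complex-conjugate pair z = (-b +/- i sqrt(-D)) / (2a) = -0.7963 +/- 0.8589i.
For a conjugate pair |z|^2 = z * conj(z) = (product of roots) = c/a = 1/(0.729) = 1.371742, so |z| = sqrt(1.371742) = 1.1712 for both roots.
Moduli of all roots: 1.1712, 1.1712.
All moduli strictly greater than 1? Yes.
Verdict: Invertible.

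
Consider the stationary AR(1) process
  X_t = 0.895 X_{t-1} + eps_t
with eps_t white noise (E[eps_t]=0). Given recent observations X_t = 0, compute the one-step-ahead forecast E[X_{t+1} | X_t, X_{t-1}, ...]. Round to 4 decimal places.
E[X_{t+1} \mid \mathcal F_t] = 0.0000

For an AR(p) model X_t = c + sum_i phi_i X_{t-i} + eps_t, the
one-step-ahead conditional mean is
  E[X_{t+1} | X_t, ...] = c + sum_i phi_i X_{t+1-i}.
Substitute known values:
  E[X_{t+1} | ...] = (0.895) * (0)
                   = 0.0000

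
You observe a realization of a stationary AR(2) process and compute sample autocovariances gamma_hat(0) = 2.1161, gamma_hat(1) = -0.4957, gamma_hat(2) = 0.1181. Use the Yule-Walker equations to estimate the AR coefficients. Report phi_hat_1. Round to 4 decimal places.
\hat\phi_{1} = -0.2340

The Yule-Walker equations for an AR(p) process read, in matrix form,
  Gamma_p phi = r_p,   with   (Gamma_p)_{ij} = gamma(|i - j|),
                       (r_p)_i = gamma(i),   i,j = 1..p.
Substitute the sample gammas (Toeplitz matrix and right-hand side of size 2):
  Gamma_p = [[2.1161, -0.4957], [-0.4957, 2.1161]]
  r_p     = [-0.4957, 0.1181]
Written out:
  2.1161 phi_1 - 0.4957 phi_2 = -0.4957
  -0.4957 phi_1 + 2.1161 phi_2 = 0.1181
Solve by Cramer's rule:
  det = gamma(0)^2 - gamma(1)^2 = (2.1161)^2 - (-0.4957)^2 = 4.47787921 - 0.24571849 = 4.23216072
  phi_hat_1 = [gamma(1) gamma(0) - gamma(1) gamma(2)] / det = [(-0.4957)(2.1161) - (-0.4957)(0.1181)] / 4.23216072 = -0.9904086 / 4.23216072 = -0.234
  phi_hat_2 = [gamma(0) gamma(2) - gamma(1)^2] / det = [(2.1161)(0.1181) - (-0.4957)^2] / 4.23216072 = 0.00419292 / 4.23216072 = 0.001
So phi_hat = [-0.2340, 0.0010].
Therefore phi_hat_1 = -0.2340.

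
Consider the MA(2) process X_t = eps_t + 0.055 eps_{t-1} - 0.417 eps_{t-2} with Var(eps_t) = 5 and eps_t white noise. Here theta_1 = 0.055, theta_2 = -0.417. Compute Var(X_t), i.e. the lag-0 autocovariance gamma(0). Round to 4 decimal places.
\gamma(0) = 5.8846

For an MA(q) process X_t = eps_t + sum_i theta_i eps_{t-i} with
Var(eps_t) = sigma^2, the variance is
  gamma(0) = sigma^2 * (1 + sum_i theta_i^2).
  sum_i theta_i^2 = (0.055)^2 + (-0.417)^2 = 0.003025 + 0.173889 = 0.176914.
  gamma(0) = 5 * (1 + 0.176914) = 5 * 1.176914 = 5.88457, which rounds to 5.8846.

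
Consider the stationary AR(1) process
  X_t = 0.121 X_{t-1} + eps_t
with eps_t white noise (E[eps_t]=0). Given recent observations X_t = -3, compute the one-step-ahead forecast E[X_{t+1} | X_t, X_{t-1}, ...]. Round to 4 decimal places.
E[X_{t+1} \mid \mathcal F_t] = -0.3630

For an AR(p) model X_t = c + sum_i phi_i X_{t-i} + eps_t, the
one-step-ahead conditional mean is
  E[X_{t+1} | X_t, ...] = c + sum_i phi_i X_{t+1-i}.
Substitute known values:
  E[X_{t+1} | ...] = (0.121) * (-3)
                   = -0.3630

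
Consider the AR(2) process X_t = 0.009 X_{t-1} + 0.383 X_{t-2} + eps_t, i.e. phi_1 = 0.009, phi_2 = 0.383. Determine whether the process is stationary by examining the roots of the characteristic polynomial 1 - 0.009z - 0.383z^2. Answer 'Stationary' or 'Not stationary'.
\text{Stationary}

The AR(p) characteristic polynomial is P(z) = 1 - 0.009z - 0.383z^2.
Stationarity requires all roots to lie outside the unit circle, i.e. |z| > 1 for every root.
Set 1 + (-0.009) z + (-0.383) z^2 = 0, i.e. a z^2 + b z + c = 0 with a = -0.383, b = -0.009, c = 1.
Discriminant D = b^2 - 4ac = (-0.009)^2 - 4*(-0.383)*1 = 0.000081 - (-1.532) = 1.532081.
D >= 0, so the roots are real: z = (-b +/- sqrt(D)) / (2a) = (0.009 +/- 1.237773) / (-0.766).
  z_1 = (0.009 + 1.237773) / (-0.766) = -1.6276,   |z_1| = 1.6276.
  z_2 = (0.009 - 1.237773) / (-0.766) = 1.6041,   |z_2| = 1.6041.
Moduli of all roots: 1.6276, 1.6041.
All moduli strictly greater than 1? Yes.
Verdict: Stationary.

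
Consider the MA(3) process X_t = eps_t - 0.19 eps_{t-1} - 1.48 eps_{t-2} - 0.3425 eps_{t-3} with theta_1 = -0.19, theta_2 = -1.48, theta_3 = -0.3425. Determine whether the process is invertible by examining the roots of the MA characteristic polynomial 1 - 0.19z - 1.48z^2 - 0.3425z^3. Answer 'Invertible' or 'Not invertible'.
\text{Not invertible}

The MA(q) characteristic polynomial is P(z) = 1 - 0.19z - 1.48z^2 - 0.3425z^3.
Invertibility requires all roots to lie outside the unit circle, i.e. |z| > 1 for every root.
Degree 3: look for a simple real root z0 first, then factor out (1 - z/z0) and solve the remaining quadratic.
Testing z0 = -4: P(-4) = 1 + (-0.19)(-4) + (-1.48)(-4)^2 + (-0.3425)(-4)^3
  = 1 + (0.76) + (-23.68) + (21.92) = 0.  So z_0 = -4 is a root, |z_0| = 4.
Divide out the factor (1 + 0.25 z) = (1 - z/z0) (since 1/z0 = -0.25):
  P(z) = (1 + 0.25 z)(1 + (-0.44) z + (-1.37) z^2)
  [check: z-coef -0.44 - (-0.25) = -0.19; z^2-coef -1.37 - (-0.25)(-0.44) = -1.48; z^3-coef -(-0.25)(-1.37) = -0.3425.]
Remaining roots from the quadratic factor 1 + (-0.44) z + (-1.37) z^2:
  Set 1 + (-0.44) z + (-1.37) z^2 = 0, i.e. a z^2 + b z + c = 0 with a = -1.37, b = -0.44, c = 1.
  Discriminant D = b^2 - 4ac = (-0.44)^2 - 4*(-1.37)*1 = 0.1936 - (-5.48) = 5.6736.
  D >= 0, so the roots are real: z = (-b +/- sqrt(D)) / (2a) = (0.44 +/- 2.381932) / (-2.74).
    z_1 = (0.44 + 2.381932) / (-2.74) = -1.0299,   |z_1| = 1.0299.
    z_2 = (0.44 - 2.381932) / (-2.74) = 0.7087,   |z_2| = 0.7087.
Moduli of all roots: 4.0000, 1.0299, 0.7087.
All moduli strictly greater than 1? No.
Verdict: Not invertible.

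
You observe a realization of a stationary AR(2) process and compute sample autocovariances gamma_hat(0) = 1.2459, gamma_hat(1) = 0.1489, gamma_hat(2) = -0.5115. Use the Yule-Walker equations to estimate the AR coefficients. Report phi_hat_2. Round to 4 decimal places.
\hat\phi_{2} = -0.4310

The Yule-Walker equations for an AR(p) process read, in matrix form,
  Gamma_p phi = r_p,   with   (Gamma_p)_{ij} = gamma(|i - j|),
                       (r_p)_i = gamma(i),   i,j = 1..p.
Substitute the sample gammas (Toeplitz matrix and right-hand side of size 2):
  Gamma_p = [[1.2459, 0.1489], [0.1489, 1.2459]]
  r_p     = [0.1489, -0.5115]
Written out:
  1.2459 phi_1 + 0.1489 phi_2 = 0.1489
  0.1489 phi_1 + 1.2459 phi_2 = -0.5115
Solve by Cramer's rule:
  det = gamma(0)^2 - gamma(1)^2 = (1.2459)^2 - (0.1489)^2 = 1.55226681 - 0.02217121 = 1.5300956
  phi_hat_1 = [gamma(1) gamma(0) - gamma(1) gamma(2)] / det = [(0.1489)(1.2459) - (0.1489)(-0.5115)] / 1.5300956 = 0.26167686 / 1.5300956 = 0.171
  phi_hat_2 = [gamma(0) gamma(2) - gamma(1)^2] / det = [(1.2459)(-0.5115) - (0.1489)^2] / 1.5300956 = -0.65944906 / 1.5300956 = -0.431
So phi_hat = [0.1710, -0.4310].
Therefore phi_hat_2 = -0.4310.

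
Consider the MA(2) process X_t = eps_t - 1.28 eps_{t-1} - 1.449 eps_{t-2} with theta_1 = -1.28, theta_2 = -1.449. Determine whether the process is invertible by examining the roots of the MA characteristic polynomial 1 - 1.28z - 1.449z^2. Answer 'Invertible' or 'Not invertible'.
\text{Not invertible}

The MA(q) characteristic polynomial is P(z) = 1 - 1.28z - 1.449z^2.
Invertibility requires all roots to lie outside the unit circle, i.e. |z| > 1 for every root.
Set 1 + (-1.28) z + (-1.449) z^2 = 0, i.e. a z^2 + b z + c = 0 with a = -1.449, b = -1.28, c = 1.
Discriminant D = b^2 - 4ac = (-1.28)^2 - 4*(-1.449)*1 = 1.6384 - (-5.796) = 7.4344.
D >= 0, so the roots are real: z = (-b +/- sqrt(D)) / (2a) = (1.28 +/- 2.72661) / (-2.898).
  z_1 = (1.28 + 2.72661) / (-2.898) = -1.3825,   |z_1| = 1.3825.
  z_2 = (1.28 - 2.72661) / (-2.898) = 0.4992,   |z_2| = 0.4992.
Moduli of all roots: 1.3825, 0.4992.
All moduli strictly greater than 1? No.
Verdict: Not invertible.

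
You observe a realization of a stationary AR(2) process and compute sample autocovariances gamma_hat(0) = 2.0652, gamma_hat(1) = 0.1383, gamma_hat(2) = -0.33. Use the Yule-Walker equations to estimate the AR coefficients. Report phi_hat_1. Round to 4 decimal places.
\hat\phi_{1} = 0.0780

The Yule-Walker equations for an AR(p) process read, in matrix form,
  Gamma_p phi = r_p,   with   (Gamma_p)_{ij} = gamma(|i - j|),
                       (r_p)_i = gamma(i),   i,j = 1..p.
Substitute the sample gammas (Toeplitz matrix and right-hand side of size 2):
  Gamma_p = [[2.0652, 0.1383], [0.1383, 2.0652]]
  r_p     = [0.1383, -0.33]
Written out:
  2.0652 phi_1 + 0.1383 phi_2 = 0.1383
  0.1383 phi_1 + 2.0652 phi_2 = -0.33
Solve by Cramer's rule:
  det = gamma(0)^2 - gamma(1)^2 = (2.0652)^2 - (0.1383)^2 = 4.26505104 - 0.01912689 = 4.24592415
  phi_hat_1 = [gamma(1) gamma(0) - gamma(1) gamma(2)] / det = [(0.1383)(2.0652) - (0.1383)(-0.33)] / 4.24592415 = 0.33125616 / 4.24592415 = 0.078
  phi_hat_2 = [gamma(0) gamma(2) - gamma(1)^2] / det = [(2.0652)(-0.33) - (0.1383)^2] / 4.24592415 = -0.70064289 / 4.24592415 = -0.165
So phi_hat = [0.0780, -0.1650].
Therefore phi_hat_1 = 0.0780.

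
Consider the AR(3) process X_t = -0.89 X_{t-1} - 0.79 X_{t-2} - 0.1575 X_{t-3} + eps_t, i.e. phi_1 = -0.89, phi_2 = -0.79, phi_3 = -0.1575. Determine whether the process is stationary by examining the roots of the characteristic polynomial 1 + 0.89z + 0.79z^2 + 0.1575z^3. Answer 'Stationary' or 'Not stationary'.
\text{Stationary}

The AR(p) characteristic polynomial is P(z) = 1 + 0.89z + 0.79z^2 + 0.1575z^3.
Stationarity requires all roots to lie outside the unit circle, i.e. |z| > 1 for every root.
Degree 3: look for a simple real root z0 first, then factor out (1 - z/z0) and solve the remaining quadratic.
Testing z0 = -4: P(-4) = 1 + (0.89)(-4) + (0.79)(-4)^2 + (0.1575)(-4)^3
  = 1 + (-3.56) + (12.64) + (-10.08) = 0.  So z_0 = -4 is a root, |z_0| = 4.
Divide out the factor (1 + 0.25 z) = (1 - z/z0) (since 1/z0 = -0.25):
  P(z) = (1 + 0.25 z)(1 + (0.64) z + (0.63) z^2)
  [check: z-coef 0.64 - (-0.25) = 0.89; z^2-coef 0.63 - (-0.25)(0.64) = 0.79; z^3-coef -(-0.25)(0.63) = 0.1575.]
Remaining roots from the quadratic factor 1 + (0.64) z + (0.63) z^2:
  Set 1 + (0.64) z + (0.63) z^2 = 0, i.e. a z^2 + b z + c = 0 with a = 0.63, b = 0.64, c = 1.
  Discriminant D = b^2 - 4ac = (0.64)^2 - 4*(0.63)*1 = 0.4096 - (2.52) = -2.1104.
  D < 0, so the roots are the complex-conjugate pair z = (-b +/- i sqrt(-D)) / (2a) = -0.5079 +/- 1.153i.
  For a conjugate pair |z|^2 = z * conj(z) = (product of roots) = c/a = 1/(0.63) = 1.587302, so |z| = sqrt(1.587302) = 1.2599 for both roots.
Moduli of all roots: 4.0000, 1.2599, 1.2599.
All moduli strictly greater than 1? Yes.
Verdict: Stationary.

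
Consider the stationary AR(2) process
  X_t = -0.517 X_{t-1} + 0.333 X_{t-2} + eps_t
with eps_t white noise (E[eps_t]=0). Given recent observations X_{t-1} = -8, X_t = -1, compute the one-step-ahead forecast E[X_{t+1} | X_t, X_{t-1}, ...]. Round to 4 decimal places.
E[X_{t+1} \mid \mathcal F_t] = -2.1470

For an AR(p) model X_t = c + sum_i phi_i X_{t-i} + eps_t, the
one-step-ahead conditional mean is
  E[X_{t+1} | X_t, ...] = c + sum_i phi_i X_{t+1-i}.
Substitute known values:
  E[X_{t+1} | ...] = (-0.517) * (-1) + (0.333) * (-8)
                   = -2.1470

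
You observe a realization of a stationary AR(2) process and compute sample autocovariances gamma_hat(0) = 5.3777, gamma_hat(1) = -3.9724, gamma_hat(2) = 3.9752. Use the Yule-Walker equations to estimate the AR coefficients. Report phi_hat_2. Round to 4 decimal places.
\hat\phi_{2} = 0.4260

The Yule-Walker equations for an AR(p) process read, in matrix form,
  Gamma_p phi = r_p,   with   (Gamma_p)_{ij} = gamma(|i - j|),
                       (r_p)_i = gamma(i),   i,j = 1..p.
Substitute the sample gammas (Toeplitz matrix and right-hand side of size 2):
  Gamma_p = [[5.3777, -3.9724], [-3.9724, 5.3777]]
  r_p     = [-3.9724, 3.9752]
Written out:
  5.3777 phi_1 - 3.9724 phi_2 = -3.9724
  -3.9724 phi_1 + 5.3777 phi_2 = 3.9752
Solve by Cramer's rule:
  det = gamma(0)^2 - gamma(1)^2 = (5.3777)^2 - (-3.9724)^2 = 28.91965729 - 15.77996176 = 13.13969553
  phi_hat_1 = [gamma(1) gamma(0) - gamma(1) gamma(2)] / det = [(-3.9724)(5.3777) - (-3.9724)(3.9752)] / 13.13969553 = -5.571291 / 13.13969553 = -0.424
  phi_hat_2 = [gamma(0) gamma(2) - gamma(1)^2] / det = [(5.3777)(3.9752) - (-3.9724)^2] / 13.13969553 = 5.59747128 / 13.13969553 = 0.426
So phi_hat = [-0.4240, 0.4260].
Therefore phi_hat_2 = 0.4260.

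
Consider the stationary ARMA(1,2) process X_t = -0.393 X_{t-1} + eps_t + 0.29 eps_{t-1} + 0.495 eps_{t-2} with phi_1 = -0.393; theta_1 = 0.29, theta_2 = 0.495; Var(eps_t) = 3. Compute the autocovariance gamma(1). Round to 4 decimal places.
\gamma(1) = -0.8743

Multiply the model equation by X_{t-k} and take expectations. With theta_0 = psi_0 = 1 and psi_j the MA(infinity) weights, this gives
  gamma(k) - sum_i phi_i gamma(k-i) = c_k,
  c_k = sigma^2 * sum_{j=k..q} theta_j psi_{j-k}   (c_k = 0 for k > q),
using gamma(-m) = gamma(m).
psi-weights needed (psi_j = theta_j + sum_i phi_i psi_{j-i}):
  psi_1 = theta_1 + phi_1 = 0.29 + (-0.393) = -0.103
  psi_2 = theta_2 + phi_1 psi_1 = 0.495 + (-0.393)(-0.103) = 0.535479
Right-hand sides:
  c_0 = sigma^2 (1 + theta_1 psi_1 + theta_2 psi_2) = 3 * (1 + (0.29)(-0.103) + (0.495)(0.535479)) = 3 * 1.235192 = 3.705576
  c_1 = sigma^2 (theta_1 + theta_2 psi_1) = 3 * (0.29 + (0.495)(-0.103)) = 0.717045
  c_2 = sigma^2 theta_2 = 3 * (0.495) = 1.485
Equations for k = 0 and k = 1 (AR order 1):
  gamma(0) = phi_1 gamma(1) + c_0
  gamma(1) = phi_1 gamma(0) + c_1
Substituting the second into the first: gamma(0) (1 - phi_1^2) = c_0 + phi_1 c_1, so
  gamma(0) = (c_0 + phi_1 c_1) / (1 - phi_1^2) = (3.705576 + (-0.393)(0.717045)) / (1 - (-0.393)^2) = 3.423778 / 0.845551 = 4.049168.
  gamma(1) = phi_1 gamma(0) + c_1 = (-0.393)(4.049168) + (0.717045) = -0.874278.
Therefore gamma(1) = -0.8743 (to 4 decimal places).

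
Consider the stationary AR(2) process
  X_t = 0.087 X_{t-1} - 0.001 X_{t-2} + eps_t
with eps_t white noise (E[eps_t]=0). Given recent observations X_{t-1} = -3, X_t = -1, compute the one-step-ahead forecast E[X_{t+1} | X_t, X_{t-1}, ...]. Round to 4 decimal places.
E[X_{t+1} \mid \mathcal F_t] = -0.0840

For an AR(p) model X_t = c + sum_i phi_i X_{t-i} + eps_t, the
one-step-ahead conditional mean is
  E[X_{t+1} | X_t, ...] = c + sum_i phi_i X_{t+1-i}.
Substitute known values:
  E[X_{t+1} | ...] = (0.087) * (-1) + (-0.001) * (-3)
                   = -0.0840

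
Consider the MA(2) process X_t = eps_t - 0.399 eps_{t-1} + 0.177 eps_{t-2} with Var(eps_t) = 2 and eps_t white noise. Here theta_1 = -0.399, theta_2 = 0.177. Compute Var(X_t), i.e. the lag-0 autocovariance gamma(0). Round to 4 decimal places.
\gamma(0) = 2.3811

For an MA(q) process X_t = eps_t + sum_i theta_i eps_{t-i} with
Var(eps_t) = sigma^2, the variance is
  gamma(0) = sigma^2 * (1 + sum_i theta_i^2).
  sum_i theta_i^2 = (-0.399)^2 + (0.177)^2 = 0.159201 + 0.031329 = 0.19053.
  gamma(0) = 2 * (1 + 0.19053) = 2 * 1.19053 = 2.38106, which rounds to 2.3811.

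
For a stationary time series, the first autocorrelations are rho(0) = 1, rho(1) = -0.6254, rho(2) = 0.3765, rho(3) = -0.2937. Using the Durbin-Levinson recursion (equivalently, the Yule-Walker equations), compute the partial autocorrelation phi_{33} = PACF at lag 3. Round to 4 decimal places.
\phi_{33} = -0.1111

The PACF at lag k is phi_{kk}, the last component of the solution
to the Yule-Walker system G_k phi = r_k where
  (G_k)_{ij} = rho(|i - j|), (r_k)_i = rho(i), i,j = 1..k.
Equivalently, Durbin-Levinson gives phi_{kk} iteratively:
  phi_{11} = rho(1)
  phi_{kk} = [rho(k) - sum_{j=1..k-1} phi_{k-1,j} rho(k-j)]
            / [1 - sum_{j=1..k-1} phi_{k-1,j} rho(j)],
  phi_{k,j} = phi_{k-1,j} - phi_{kk} phi_{k-1,k-j},  j = 1..k-1.
Step k = 1:
  phi_11 = rho(1) = -0.6254.
Step k = 2:
  phi_22 = [rho(2) - phi_11 rho(1)] / [1 - phi_11 rho(1)] = [0.3765 - (-0.6254)(-0.6254)] / [1 - (-0.6254)(-0.6254)]
         = -0.01462516 / 0.60887484 = -0.02402.
  Update: phi_21 = phi_11 - phi_22 phi_11 = -0.6254 - (-0.02402)(-0.6254) = -0.640422.
Step k = 3:
  phi_33 = [rho(3) - phi_21 rho(2) - phi_22 rho(1)] / [1 - phi_21 rho(1) - phi_22 rho(2)]
    numerator   = -0.2937 - (-0.640422)(0.3765) - (-0.02402)(-0.6254) = -0.06760318
    denominator = 1 - (-0.640422)(-0.6254) - (-0.02402)(0.3765) = 0.60852354
  phi_33 = -0.06760318 / 0.60852354 = -0.1111.
Therefore phi_{33} = -0.1111.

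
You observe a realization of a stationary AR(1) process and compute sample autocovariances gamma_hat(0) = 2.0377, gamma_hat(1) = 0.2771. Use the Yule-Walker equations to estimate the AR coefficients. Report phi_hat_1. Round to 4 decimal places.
\hat\phi_{1} = 0.1360

The Yule-Walker equations for an AR(p) process read, in matrix form,
  Gamma_p phi = r_p,   with   (Gamma_p)_{ij} = gamma(|i - j|),
                       (r_p)_i = gamma(i),   i,j = 1..p.
Substitute the sample gammas (Toeplitz matrix and right-hand side of size 1):
  Gamma_p = [[2.0377]]
  r_p     = [0.2771]
With p = 1 this is the single equation gamma(0) phi_1 = gamma(1):
  phi_hat_1 = gamma(1) / gamma(0) = 0.2771 / 2.0377 = 0.1360.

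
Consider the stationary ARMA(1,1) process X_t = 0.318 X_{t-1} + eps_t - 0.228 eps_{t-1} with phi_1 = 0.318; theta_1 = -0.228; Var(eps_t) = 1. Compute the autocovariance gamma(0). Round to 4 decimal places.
\gamma(0) = 1.0090

Multiply the model equation by X_{t-k} and take expectations. With theta_0 = psi_0 = 1 and psi_j the MA(infinity) weights, this gives
  gamma(k) - sum_i phi_i gamma(k-i) = c_k,
  c_k = sigma^2 * sum_{j=k..q} theta_j psi_{j-k}   (c_k = 0 for k > q),
using gamma(-m) = gamma(m).
psi-weights needed (psi_j = theta_j + sum_i phi_i psi_{j-i}):
  psi_1 = theta_1 + phi_1 = -0.228 + (0.318) = 0.09
Right-hand sides:
  c_0 = sigma^2 (1 + theta_1 psi_1) = 1 * (1 + (-0.228)(0.09)) = 1 * 0.97948 = 0.97948
  c_1 = sigma^2 theta_1 = 1 * (-0.228) = -0.228
  c_2 = 0
Equations for k = 0 and k = 1 (AR order 1):
  gamma(0) = phi_1 gamma(1) + c_0
  gamma(1) = phi_1 gamma(0) + c_1
Substituting the second into the first: gamma(0) (1 - phi_1^2) = c_0 + phi_1 c_1, so
  gamma(0) = (c_0 + phi_1 c_1) / (1 - phi_1^2) = (0.97948 + (0.318)(-0.228)) / (1 - (0.318)^2) = 0.906976 / 0.898876 = 1.009011.
Therefore gamma(0) = 1.0090 (to 4 decimal places).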